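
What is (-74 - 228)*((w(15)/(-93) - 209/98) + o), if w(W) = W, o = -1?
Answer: 1511057/1519 ≈ 994.77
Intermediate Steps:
(-74 - 228)*((w(15)/(-93) - 209/98) + o) = (-74 - 228)*((15/(-93) - 209/98) - 1) = -302*((15*(-1/93) - 209*1/98) - 1) = -302*((-5/31 - 209/98) - 1) = -302*(-6969/3038 - 1) = -302*(-10007/3038) = 1511057/1519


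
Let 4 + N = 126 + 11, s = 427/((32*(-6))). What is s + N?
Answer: 25109/192 ≈ 130.78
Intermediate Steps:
s = -427/192 (s = 427/(-192) = 427*(-1/192) = -427/192 ≈ -2.2240)
N = 133 (N = -4 + (126 + 11) = -4 + 137 = 133)
s + N = -427/192 + 133 = 25109/192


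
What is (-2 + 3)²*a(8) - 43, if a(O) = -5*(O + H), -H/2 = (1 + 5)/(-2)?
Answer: -113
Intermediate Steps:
H = 6 (H = -2*(1 + 5)/(-2) = -(-1)*6 = -2*(-3) = 6)
a(O) = -30 - 5*O (a(O) = -5*(O + 6) = -5*(6 + O) = -30 - 5*O)
(-2 + 3)²*a(8) - 43 = (-2 + 3)²*(-30 - 5*8) - 43 = 1²*(-30 - 40) - 43 = 1*(-70) - 43 = -70 - 43 = -113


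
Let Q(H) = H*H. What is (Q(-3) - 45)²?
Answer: 1296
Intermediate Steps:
Q(H) = H²
(Q(-3) - 45)² = ((-3)² - 45)² = (9 - 45)² = (-36)² = 1296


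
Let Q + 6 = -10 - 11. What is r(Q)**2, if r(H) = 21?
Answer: 441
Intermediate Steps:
Q = -27 (Q = -6 + (-10 - 11) = -6 - 21 = -27)
r(Q)**2 = 21**2 = 441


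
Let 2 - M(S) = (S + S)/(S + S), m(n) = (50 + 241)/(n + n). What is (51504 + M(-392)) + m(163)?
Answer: 16790921/326 ≈ 51506.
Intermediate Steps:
m(n) = 291/(2*n) (m(n) = 291/((2*n)) = 291*(1/(2*n)) = 291/(2*n))
M(S) = 1 (M(S) = 2 - (S + S)/(S + S) = 2 - 2*S/(2*S) = 2 - 2*S*1/(2*S) = 2 - 1*1 = 2 - 1 = 1)
(51504 + M(-392)) + m(163) = (51504 + 1) + (291/2)/163 = 51505 + (291/2)*(1/163) = 51505 + 291/326 = 16790921/326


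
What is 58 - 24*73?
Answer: -1694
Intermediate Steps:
58 - 24*73 = 58 - 1752 = -1694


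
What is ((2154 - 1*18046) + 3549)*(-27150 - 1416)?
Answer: 352590138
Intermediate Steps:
((2154 - 1*18046) + 3549)*(-27150 - 1416) = ((2154 - 18046) + 3549)*(-28566) = (-15892 + 3549)*(-28566) = -12343*(-28566) = 352590138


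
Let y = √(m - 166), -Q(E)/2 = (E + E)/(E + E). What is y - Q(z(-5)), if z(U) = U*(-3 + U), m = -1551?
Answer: 2 + I*√1717 ≈ 2.0 + 41.437*I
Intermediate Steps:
Q(E) = -2 (Q(E) = -2*(E + E)/(E + E) = -2*2*E/(2*E) = -2*2*E*1/(2*E) = -2*1 = -2)
y = I*√1717 (y = √(-1551 - 166) = √(-1717) = I*√1717 ≈ 41.437*I)
y - Q(z(-5)) = I*√1717 - 1*(-2) = I*√1717 + 2 = 2 + I*√1717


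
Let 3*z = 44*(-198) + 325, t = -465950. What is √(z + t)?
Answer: I*√4218711/3 ≈ 684.65*I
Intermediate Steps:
z = -8387/3 (z = (44*(-198) + 325)/3 = (-8712 + 325)/3 = (⅓)*(-8387) = -8387/3 ≈ -2795.7)
√(z + t) = √(-8387/3 - 465950) = √(-1406237/3) = I*√4218711/3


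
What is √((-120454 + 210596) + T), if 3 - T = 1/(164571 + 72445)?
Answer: 9*√15629747492346/118508 ≈ 300.24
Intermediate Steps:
T = 711047/237016 (T = 3 - 1/(164571 + 72445) = 3 - 1/237016 = 711047/237016 ≈ 3.0000)
√((-120454 + 210596) + T) = √((-120454 + 210596) + 711047/237016) = √(90142 + 711047/237016) = √(21365807319/237016) = 9*√15629747492346/118508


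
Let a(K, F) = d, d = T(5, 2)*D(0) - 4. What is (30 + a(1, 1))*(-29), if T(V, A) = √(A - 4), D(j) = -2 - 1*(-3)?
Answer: -754 - 29*I*√2 ≈ -754.0 - 41.012*I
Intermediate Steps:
D(j) = 1 (D(j) = -2 + 3 = 1)
T(V, A) = √(-4 + A)
d = -4 + I*√2 (d = √(-4 + 2)*1 - 4 = √(-2)*1 - 4 = (I*√2)*1 - 4 = I*√2 - 4 = -4 + I*√2 ≈ -4.0 + 1.4142*I)
a(K, F) = -4 + I*√2
(30 + a(1, 1))*(-29) = (30 + (-4 + I*√2))*(-29) = (26 + I*√2)*(-29) = -754 - 29*I*√2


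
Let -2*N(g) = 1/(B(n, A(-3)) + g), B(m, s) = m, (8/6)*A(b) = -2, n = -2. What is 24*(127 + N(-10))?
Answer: 3049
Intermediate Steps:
A(b) = -3/2 (A(b) = (3/4)*(-2) = -3/2)
N(g) = -1/(2*(-2 + g))
24*(127 + N(-10)) = 24*(127 - 1/(-4 + 2*(-10))) = 24*(127 - 1/(-4 - 20)) = 24*(127 - 1/(-24)) = 24*(127 - 1*(-1/24)) = 24*(127 + 1/24) = 24*(3049/24) = 3049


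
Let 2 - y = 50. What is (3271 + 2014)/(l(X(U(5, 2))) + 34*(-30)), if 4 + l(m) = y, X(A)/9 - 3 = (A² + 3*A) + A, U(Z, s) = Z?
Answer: -5285/1072 ≈ -4.9300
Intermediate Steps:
y = -48 (y = 2 - 1*50 = 2 - 50 = -48)
X(A) = 27 + 9*A² + 36*A (X(A) = 27 + 9*((A² + 3*A) + A) = 27 + 9*(A² + 4*A) = 27 + (9*A² + 36*A) = 27 + 9*A² + 36*A)
l(m) = -52 (l(m) = -4 - 48 = -52)
(3271 + 2014)/(l(X(U(5, 2))) + 34*(-30)) = (3271 + 2014)/(-52 + 34*(-30)) = 5285/(-52 - 1020) = 5285/(-1072) = 5285*(-1/1072) = -5285/1072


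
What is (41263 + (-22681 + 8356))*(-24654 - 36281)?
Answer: -1641467030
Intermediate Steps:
(41263 + (-22681 + 8356))*(-24654 - 36281) = (41263 - 14325)*(-60935) = 26938*(-60935) = -1641467030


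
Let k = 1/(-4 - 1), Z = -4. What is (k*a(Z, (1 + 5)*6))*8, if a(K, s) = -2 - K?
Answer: -16/5 ≈ -3.2000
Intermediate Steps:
k = -1/5 (k = 1/(-5) = -1/5 ≈ -0.20000)
(k*a(Z, (1 + 5)*6))*8 = -(-2 - 1*(-4))/5*8 = -(-2 + 4)/5*8 = -1/5*2*8 = -2/5*8 = -16/5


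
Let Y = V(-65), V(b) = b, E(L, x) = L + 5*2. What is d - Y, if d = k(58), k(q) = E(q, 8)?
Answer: 133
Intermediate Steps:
E(L, x) = 10 + L (E(L, x) = L + 10 = 10 + L)
k(q) = 10 + q
d = 68 (d = 10 + 58 = 68)
Y = -65
d - Y = 68 - 1*(-65) = 68 + 65 = 133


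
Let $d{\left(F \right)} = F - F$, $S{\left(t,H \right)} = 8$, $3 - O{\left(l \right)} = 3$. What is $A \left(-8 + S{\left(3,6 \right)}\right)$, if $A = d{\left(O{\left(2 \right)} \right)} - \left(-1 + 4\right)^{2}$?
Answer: $0$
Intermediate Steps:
$O{\left(l \right)} = 0$ ($O{\left(l \right)} = 3 - 3 = 0$)
$d{\left(F \right)} = 0$
$A = -9$ ($A = 0 - \left(-1 + 4\right)^{2} = 0 - 3^{2} = 0 - 9 = -9$)
$A \left(-8 + S{\left(3,6 \right)}\right) = - 9 \left(-8 + 8\right) = \left(-9\right) 0 = 0$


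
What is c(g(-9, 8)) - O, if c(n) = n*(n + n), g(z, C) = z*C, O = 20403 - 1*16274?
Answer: 6239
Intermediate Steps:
O = 4129 (O = 20403 - 16274 = 4129)
g(z, C) = C*z
c(n) = 2*n² (c(n) = n*(2*n) = 2*n²)
c(g(-9, 8)) - O = 2*(8*(-9))² - 1*4129 = 2*(-72)² - 4129 = 2*5184 - 4129 = 10368 - 4129 = 6239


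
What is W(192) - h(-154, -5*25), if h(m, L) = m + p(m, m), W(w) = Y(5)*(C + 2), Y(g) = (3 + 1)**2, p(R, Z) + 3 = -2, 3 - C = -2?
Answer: 271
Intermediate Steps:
C = 5 (C = 3 - 1*(-2) = 3 + 2 = 5)
p(R, Z) = -5 (p(R, Z) = -3 - 2 = -5)
Y(g) = 16 (Y(g) = 4**2 = 16)
W(w) = 112 (W(w) = 16*(5 + 2) = 16*7 = 112)
h(m, L) = -5 + m (h(m, L) = m - 5 = -5 + m)
W(192) - h(-154, -5*25) = 112 - (-5 - 154) = 112 - 1*(-159) = 112 + 159 = 271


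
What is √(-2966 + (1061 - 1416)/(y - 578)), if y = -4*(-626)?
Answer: I*√1222554394/642 ≈ 54.463*I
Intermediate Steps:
y = 2504
√(-2966 + (1061 - 1416)/(y - 578)) = √(-2966 + (1061 - 1416)/(2504 - 578)) = √(-2966 - 355/1926) = √(-5712871/1926) = I*√1222554394/642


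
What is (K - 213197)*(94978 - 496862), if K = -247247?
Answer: 185045076496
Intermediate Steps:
(K - 213197)*(94978 - 496862) = (-247247 - 213197)*(94978 - 496862) = -460444*(-401884) = 185045076496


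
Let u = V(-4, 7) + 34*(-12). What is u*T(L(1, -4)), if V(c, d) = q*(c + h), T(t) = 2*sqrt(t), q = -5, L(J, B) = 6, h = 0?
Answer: -776*sqrt(6) ≈ -1900.8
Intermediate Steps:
V(c, d) = -5*c (V(c, d) = -5*(c + 0) = -5*c)
u = -388 (u = -5*(-4) + 34*(-12) = 20 - 408 = -388)
u*T(L(1, -4)) = -776*sqrt(6)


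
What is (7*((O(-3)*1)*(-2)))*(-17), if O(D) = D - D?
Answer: 0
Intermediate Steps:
O(D) = 0
(7*((O(-3)*1)*(-2)))*(-17) = (7*((0*1)*(-2)))*(-17) = (7*(0*(-2)))*(-17) = (7*0)*(-17) = 0*(-17) = 0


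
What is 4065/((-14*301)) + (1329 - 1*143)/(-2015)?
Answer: -13188779/8491210 ≈ -1.5532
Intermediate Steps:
4065/((-14*301)) + (1329 - 1*143)/(-2015) = 4065/(-4214) + (1329 - 143)*(-1/2015) = 4065*(-1/4214) + 1186*(-1/2015) = -4065/4214 - 1186/2015 = -13188779/8491210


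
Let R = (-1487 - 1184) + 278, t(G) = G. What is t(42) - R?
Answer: 2435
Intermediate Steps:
R = -2393 (R = -2671 + 278 = -2393)
t(42) - R = 42 - 1*(-2393) = 42 + 2393 = 2435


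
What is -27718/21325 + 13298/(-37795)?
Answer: -266236332/161195675 ≈ -1.6516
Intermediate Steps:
-27718/21325 + 13298/(-37795) = -27718*1/21325 + 13298*(-1/37795) = -27718/21325 - 13298/37795 = -266236332/161195675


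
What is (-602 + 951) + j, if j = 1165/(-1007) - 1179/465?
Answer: 53897339/156085 ≈ 345.31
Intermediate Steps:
j = -576326/156085 (j = 1165*(-1/1007) - 1179*1/465 = -1165/1007 - 393/155 = -576326/156085 ≈ -3.6924)
(-602 + 951) + j = (-602 + 951) - 576326/156085 = 349 - 576326/156085 = 53897339/156085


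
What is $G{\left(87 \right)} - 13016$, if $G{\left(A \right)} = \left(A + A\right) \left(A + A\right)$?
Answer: $17260$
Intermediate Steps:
$G{\left(A \right)} = 4 A^{2}$ ($G{\left(A \right)} = 2 A 2 A = 4 A^{2}$)
$G{\left(87 \right)} - 13016 = 4 \cdot 87^{2} - 13016 = 4 \cdot 7569 - 13016 = 30276 - 13016 = 17260$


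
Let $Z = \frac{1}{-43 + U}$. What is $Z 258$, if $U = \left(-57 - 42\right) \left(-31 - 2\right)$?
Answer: $\frac{129}{1612} \approx 0.080025$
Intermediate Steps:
$U = 3267$ ($U = \left(-99\right) \left(-33\right) = 3267$)
$Z = \frac{1}{3224}$ ($Z = \frac{1}{-43 + 3267} = \frac{1}{3224} \approx 0.00031017$)
$Z 258 = \frac{1}{3224} \cdot 258 = \frac{129}{1612}$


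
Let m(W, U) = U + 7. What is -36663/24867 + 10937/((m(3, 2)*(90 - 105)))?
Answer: -1139588/13815 ≈ -82.489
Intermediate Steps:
m(W, U) = 7 + U
-36663/24867 + 10937/((m(3, 2)*(90 - 105))) = -36663/24867 + 10937/(((7 + 2)*(90 - 105))) = -36663*1/24867 + 10937/((9*(-15))) = -12221/8289 + 10937/(-135) = -12221/8289 + 10937*(-1/135) = -12221/8289 - 10937/135 = -1139588/13815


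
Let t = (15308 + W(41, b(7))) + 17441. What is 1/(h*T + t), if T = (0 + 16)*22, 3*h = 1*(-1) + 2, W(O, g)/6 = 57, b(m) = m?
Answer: 3/99625 ≈ 3.0113e-5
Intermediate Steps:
W(O, g) = 342 (W(O, g) = 6*57 = 342)
h = ⅓ (h = (1*(-1) + 2)/3 = (-1 + 2)/3 = (⅓)*1 = ⅓ ≈ 0.33333)
T = 352 (T = 16*22 = 352)
t = 33091 (t = (15308 + 342) + 17441 = 15650 + 17441 = 33091)
1/(h*T + t) = 1/((⅓)*352 + 33091) = 1/(352/3 + 33091) = 1/(99625/3) = 3/99625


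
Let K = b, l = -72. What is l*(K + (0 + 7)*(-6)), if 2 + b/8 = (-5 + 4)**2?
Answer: 3600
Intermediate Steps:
b = -8 (b = -16 + 8*(-5 + 4)**2 = -16 + 8*(-1)**2 = -16 + 8*1 = -16 + 8 = -8)
K = -8
l*(K + (0 + 7)*(-6)) = -72*(-8 + (0 + 7)*(-6)) = -72*(-8 + 7*(-6)) = -72*(-8 - 42) = -72*(-50) = 3600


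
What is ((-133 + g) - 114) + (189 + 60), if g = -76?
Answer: -74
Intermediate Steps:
((-133 + g) - 114) + (189 + 60) = ((-133 - 76) - 114) + (189 + 60) = (-209 - 114) + 249 = -323 + 249 = -74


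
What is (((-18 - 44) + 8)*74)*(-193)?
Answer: 771228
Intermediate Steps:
(((-18 - 44) + 8)*74)*(-193) = ((-62 + 8)*74)*(-193) = -54*74*(-193) = -3996*(-193) = 771228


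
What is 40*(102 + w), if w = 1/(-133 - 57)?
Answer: 77516/19 ≈ 4079.8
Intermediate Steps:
w = -1/190 (w = 1/(-190) = -1/190 ≈ -0.0052632)
40*(102 + w) = 40*(102 - 1/190) = 40*(19379/190) = 77516/19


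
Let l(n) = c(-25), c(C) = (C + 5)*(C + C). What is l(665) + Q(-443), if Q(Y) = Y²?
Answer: 197249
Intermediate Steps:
c(C) = 2*C*(5 + C) (c(C) = (5 + C)*(2*C) = 2*C*(5 + C))
l(n) = 1000 (l(n) = 2*(-25)*(5 - 25) = 2*(-25)*(-20) = 1000)
l(665) + Q(-443) = 1000 + (-443)² = 1000 + 196249 = 197249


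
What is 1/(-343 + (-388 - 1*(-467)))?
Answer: -1/264 ≈ -0.0037879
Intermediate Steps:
1/(-343 + (-388 - 1*(-467))) = 1/(-343 + (-388 + 467)) = 1/(-343 + 79) = 1/(-264) = -1/264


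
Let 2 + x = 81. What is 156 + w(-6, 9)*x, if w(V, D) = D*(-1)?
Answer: -555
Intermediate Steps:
x = 79 (x = -2 + 81 = 79)
w(V, D) = -D
156 + w(-6, 9)*x = 156 - 1*9*79 = 156 - 9*79 = 156 - 711 = -555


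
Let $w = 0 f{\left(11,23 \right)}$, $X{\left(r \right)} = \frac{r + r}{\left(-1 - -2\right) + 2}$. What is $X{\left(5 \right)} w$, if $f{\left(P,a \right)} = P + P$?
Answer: $0$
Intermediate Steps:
$X{\left(r \right)} = \frac{2 r}{3}$ ($X{\left(r \right)} = \frac{2 r}{\left(-1 + 2\right) + 2} = \frac{2 r}{1 + 2} = \frac{2 r}{3}$)
$f{\left(P,a \right)} = 2 P$
$w = 0$ ($w = 0 \cdot 2 \cdot 11 = 0 \cdot 22 = 0$)
$X{\left(5 \right)} w = \frac{2}{3} \cdot 5 \cdot 0 = \frac{10}{3} \cdot 0 = 0$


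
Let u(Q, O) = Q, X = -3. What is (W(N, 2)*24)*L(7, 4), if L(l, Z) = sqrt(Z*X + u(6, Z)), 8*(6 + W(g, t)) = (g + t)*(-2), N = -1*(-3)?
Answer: -174*I*sqrt(6) ≈ -426.21*I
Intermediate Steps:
N = 3
W(g, t) = -6 - g/4 - t/4 (W(g, t) = -6 + ((g + t)*(-2))/8 = -6 + (-2*g - 2*t)/8 = -6 + (-g/4 - t/4) = -6 - g/4 - t/4)
L(l, Z) = sqrt(6 - 3*Z) (L(l, Z) = sqrt(Z*(-3) + 6) = sqrt(-3*Z + 6) = sqrt(6 - 3*Z))
(W(N, 2)*24)*L(7, 4) = ((-6 - 1/4*3 - 1/4*2)*24)*sqrt(6 - 3*4) = ((-6 - 3/4 - 1/2)*24)*sqrt(6 - 12) = (-29/4*24)*sqrt(-6) = -174*I*sqrt(6)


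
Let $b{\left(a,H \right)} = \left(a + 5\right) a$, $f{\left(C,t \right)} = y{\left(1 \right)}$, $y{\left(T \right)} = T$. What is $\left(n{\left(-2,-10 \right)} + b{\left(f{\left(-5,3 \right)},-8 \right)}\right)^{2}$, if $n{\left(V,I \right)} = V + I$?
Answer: $36$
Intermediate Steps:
$f{\left(C,t \right)} = 1$
$b{\left(a,H \right)} = a \left(5 + a\right)$ ($b{\left(a,H \right)} = \left(5 + a\right) a = a \left(5 + a\right)$)
$n{\left(V,I \right)} = I + V$
$\left(n{\left(-2,-10 \right)} + b{\left(f{\left(-5,3 \right)},-8 \right)}\right)^{2} = \left(\left(-10 - 2\right) + 1 \left(5 + 1\right)\right)^{2} = \left(-12 + 1 \cdot 6\right)^{2} = \left(-12 + 6\right)^{2} = \left(-6\right)^{2} = 36$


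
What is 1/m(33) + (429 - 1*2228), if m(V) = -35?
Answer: -62966/35 ≈ -1799.0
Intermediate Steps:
1/m(33) + (429 - 1*2228) = 1/(-35) + (429 - 1*2228) = -1/35 + (429 - 2228) = -1/35 - 1799 = -62966/35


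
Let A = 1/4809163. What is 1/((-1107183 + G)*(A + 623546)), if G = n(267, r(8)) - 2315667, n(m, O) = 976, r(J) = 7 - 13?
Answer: -4809163/10261291112012226126 ≈ -4.6867e-13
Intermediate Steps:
r(J) = -6
A = 1/4809163 ≈ 2.0794e-7
G = -2314691 (G = 976 - 2315667 = -2314691)
1/((-1107183 + G)*(A + 623546)) = 1/((-1107183 - 2314691)*(1/4809163 + 623546)) = 1/(-3421874*2998734351999/4809163) = 1/(-10261291112012226126/4809163) = -4809163/10261291112012226126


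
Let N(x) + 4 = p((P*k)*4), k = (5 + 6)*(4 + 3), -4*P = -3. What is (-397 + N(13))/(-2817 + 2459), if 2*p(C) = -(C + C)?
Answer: 316/179 ≈ 1.7654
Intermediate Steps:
P = ¾ (P = -¼*(-3) = ¾ ≈ 0.75000)
k = 77 (k = 11*7 = 77)
p(C) = -C (p(C) = (-(C + C))/2 = (-2*C)/2 = -C)
N(x) = -235 (N(x) = -4 - (¾)*77*4 = -4 - 231*4/4 = -4 - 1*231 = -4 - 231 = -235)
(-397 + N(13))/(-2817 + 2459) = (-397 - 235)/(-2817 + 2459) = -632/(-358) = -632*(-1/358) = 316/179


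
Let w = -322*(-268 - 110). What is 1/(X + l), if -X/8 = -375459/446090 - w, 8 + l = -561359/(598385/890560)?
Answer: 26693356465/3690930829103412 ≈ 7.2321e-6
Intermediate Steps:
w = 121716 (w = -322*(-378) = 121716)
l = -99985731624/119677 (l = -8 - 561359/(598385/890560) = -8 - 561359/(598385*(1/890560)) = -8 - 561359/119677/178112 = -8 - 561359*178112/119677 = -8 - 99984774208/119677 = -99985731624/119677 ≈ -8.3546e+5)
X = 217186663596/223045 (X = -8*(-375459/446090 - 1*121716) = -8*(-375459*1/446090 - 121716) = -8*(-375459/446090 - 121716) = -8*(-54296665899/446090) = 217186663596/223045 ≈ 9.7374e+5)
1/(X + l) = 1/(217186663596/223045 - 99985731624/119677) = 1/(3690930829103412/26693356465) = 26693356465/3690930829103412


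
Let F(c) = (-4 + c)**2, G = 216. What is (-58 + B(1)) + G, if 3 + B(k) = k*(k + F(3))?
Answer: 157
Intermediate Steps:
B(k) = -3 + k*(1 + k) (B(k) = -3 + k*(k + (-4 + 3)**2) = -3 + k*(k + (-1)**2) = -3 + k*(k + 1) = -3 + k*(1 + k))
(-58 + B(1)) + G = (-58 + (-3 + 1 + 1**2)) + 216 = (-58 + (-3 + 1 + 1)) + 216 = (-58 - 1) + 216 = -59 + 216 = 157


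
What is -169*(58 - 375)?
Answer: 53573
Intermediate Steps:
-169*(58 - 375) = -169*(-317) = 53573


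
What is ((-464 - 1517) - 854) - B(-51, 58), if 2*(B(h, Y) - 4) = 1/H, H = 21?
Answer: -119239/42 ≈ -2839.0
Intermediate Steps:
B(h, Y) = 169/42 (B(h, Y) = 4 + (1/2)/21 = 4 + (1/2)*(1/21) = 4 + 1/42 = 169/42)
((-464 - 1517) - 854) - B(-51, 58) = ((-464 - 1517) - 854) - 1*169/42 = (-1981 - 854) - 169/42 = -2835 - 169/42 = -119239/42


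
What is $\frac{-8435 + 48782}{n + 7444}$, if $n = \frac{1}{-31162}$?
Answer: $\frac{419097738}{77323309} \approx 5.4201$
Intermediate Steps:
$n = - \frac{1}{31162} \approx -3.209 \cdot 10^{-5}$
$\frac{-8435 + 48782}{n + 7444} = \frac{-8435 + 48782}{- \frac{1}{31162} + 7444} = \frac{40347}{\frac{231969927}{31162}} = 40347 \cdot \frac{31162}{231969927} = \frac{419097738}{77323309}$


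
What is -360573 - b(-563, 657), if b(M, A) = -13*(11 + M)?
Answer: -367749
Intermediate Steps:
b(M, A) = -143 - 13*M
-360573 - b(-563, 657) = -360573 - (-143 - 13*(-563)) = -360573 - (-143 + 7319) = -360573 - 1*7176 = -360573 - 7176 = -367749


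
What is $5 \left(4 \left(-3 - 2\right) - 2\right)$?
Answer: $-110$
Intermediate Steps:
$5 \left(4 \left(-3 - 2\right) - 2\right) = 5 \left(4 \left(-5\right) - 2\right) = 5 \left(-20 - 2\right) = 5 \left(-22\right) = -110$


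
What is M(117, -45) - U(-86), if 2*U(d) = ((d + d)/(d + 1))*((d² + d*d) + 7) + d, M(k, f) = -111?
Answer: -1278494/85 ≈ -15041.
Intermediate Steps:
U(d) = d/2 + d*(7 + 2*d²)/(1 + d) (U(d) = (((d + d)/(d + 1))*((d² + d*d) + 7) + d)/2 = (((2*d)/(1 + d))*((d² + d²) + 7) + d)/2 = ((2*d/(1 + d))*(2*d² + 7) + d)/2 = ((2*d/(1 + d))*(7 + 2*d²) + d)/2 = (2*d*(7 + 2*d²)/(1 + d) + d)/2 = (d + 2*d*(7 + 2*d²)/(1 + d))/2 = d/2 + d*(7 + 2*d²)/(1 + d))
M(117, -45) - U(-86) = -111 - (-86)*(15 - 86 + 4*(-86)²)/(2*(1 - 86)) = -111 - (-86)*(15 - 86 + 4*7396)/(2*(-85)) = -111 - (-86)*(-1)*(15 - 86 + 29584)/(2*85) = -111 - (-86)*(-1)*29513/(2*85) = -111 - 1*1269059/85 = -111 - 1269059/85 = -1278494/85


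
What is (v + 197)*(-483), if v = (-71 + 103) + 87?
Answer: -152628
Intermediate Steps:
v = 119 (v = 32 + 87 = 119)
(v + 197)*(-483) = (119 + 197)*(-483) = 316*(-483) = -152628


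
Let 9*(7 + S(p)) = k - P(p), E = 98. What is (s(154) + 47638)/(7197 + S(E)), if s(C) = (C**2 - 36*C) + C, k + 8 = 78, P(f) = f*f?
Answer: 49473/4598 ≈ 10.760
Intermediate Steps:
P(f) = f**2
k = 70 (k = -8 + 78 = 70)
s(C) = C**2 - 35*C
S(p) = 7/9 - p**2/9 (S(p) = -7 + (70 - p**2)/9 = -7 + (70/9 - p**2/9) = 7/9 - p**2/9)
(s(154) + 47638)/(7197 + S(E)) = (154*(-35 + 154) + 47638)/(7197 + (7/9 - 1/9*98**2)) = (154*119 + 47638)/(7197 + (7/9 - 1/9*9604)) = (18326 + 47638)/(7197 + (7/9 - 9604/9)) = 65964/(7197 - 3199/3) = 65964/(18392/3) = 65964*(3/18392) = 49473/4598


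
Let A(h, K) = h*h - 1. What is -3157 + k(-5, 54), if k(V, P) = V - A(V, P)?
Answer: -3186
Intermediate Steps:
A(h, K) = -1 + h² (A(h, K) = h² - 1 = -1 + h²)
k(V, P) = 1 + V - V² (k(V, P) = V - (-1 + V²) = V + (1 - V²) = 1 + V - V²)
-3157 + k(-5, 54) = -3157 + (1 - 5 - 1*(-5)²) = -3157 + (1 - 5 - 1*25) = -3157 + (1 - 5 - 25) = -3157 - 29 = -3186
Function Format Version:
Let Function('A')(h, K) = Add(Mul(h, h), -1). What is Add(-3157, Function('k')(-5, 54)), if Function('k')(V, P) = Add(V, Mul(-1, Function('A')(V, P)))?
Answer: -3186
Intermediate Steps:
Function('A')(h, K) = Add(-1, Pow(h, 2)) (Function('A')(h, K) = Add(Pow(h, 2), -1) = Add(-1, Pow(h, 2)))
Function('k')(V, P) = Add(1, V, Mul(-1, Pow(V, 2))) (Function('k')(V, P) = Add(V, Mul(-1, Add(-1, Pow(V, 2)))) = Add(V, Add(1, Mul(-1, Pow(V, 2)))) = Add(1, V, Mul(-1, Pow(V, 2))))
Add(-3157, Function('k')(-5, 54)) = Add(-3157, Add(1, -5, Mul(-1, Pow(-5, 2)))) = Add(-3157, Add(1, -5, Mul(-1, 25))) = Add(-3157, Add(1, -5, -25)) = Add(-3157, -29) = -3186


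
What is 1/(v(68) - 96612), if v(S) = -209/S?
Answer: -68/6569825 ≈ -1.0350e-5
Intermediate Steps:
1/(v(68) - 96612) = 1/(-209/68 - 96612) = 1/(-6569825/68) = -68/6569825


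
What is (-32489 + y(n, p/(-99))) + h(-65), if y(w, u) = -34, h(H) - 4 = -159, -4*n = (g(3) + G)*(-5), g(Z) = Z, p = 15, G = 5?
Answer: -32678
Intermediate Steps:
n = 10 (n = -(3 + 5)*(-5)/4 = -2*(-5) = -1/4*(-40) = 10)
h(H) = -155 (h(H) = 4 - 159 = -155)
(-32489 + y(n, p/(-99))) + h(-65) = (-32489 - 34) - 155 = -32523 - 155 = -32678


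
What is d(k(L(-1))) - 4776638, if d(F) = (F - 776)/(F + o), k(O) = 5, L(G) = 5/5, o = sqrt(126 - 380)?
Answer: (-4776638*sqrt(254) + 23883961*I)/(sqrt(254) - 5*I) ≈ -4.7766e+6 + 44.042*I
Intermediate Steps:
o = I*sqrt(254) (o = sqrt(-254) = I*sqrt(254) ≈ 15.937*I)
L(G) = 1 (L(G) = 5*(1/5) = 1)
d(F) = (-776 + F)/(F + I*sqrt(254)) (d(F) = (F - 776)/(F + I*sqrt(254)) = (-776 + F)/(F + I*sqrt(254)))
d(k(L(-1))) - 4776638 = (-776 + 5)/(5 + I*sqrt(254)) - 4776638 = -771/(5 + I*sqrt(254)) - 4776638 = -4776638 - 771/(5 + I*sqrt(254))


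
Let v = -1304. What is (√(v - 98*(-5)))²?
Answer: -814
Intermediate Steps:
(√(v - 98*(-5)))² = (√(-1304 - 98*(-5)))² = (√(-1304 + 490))² = (√(-814))² = (I*√814)² = -814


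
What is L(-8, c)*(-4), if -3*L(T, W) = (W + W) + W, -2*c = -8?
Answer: 16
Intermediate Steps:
c = 4 (c = -1/2*(-8) = 4)
L(T, W) = -W (L(T, W) = -((W + W) + W)/3 = -(2*W + W)/3 = -W)
L(-8, c)*(-4) = -1*4*(-4) = -4*(-4) = 16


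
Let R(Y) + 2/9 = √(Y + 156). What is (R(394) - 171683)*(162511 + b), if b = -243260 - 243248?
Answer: 166874546851/3 - 1619985*√22 ≈ 5.5617e+10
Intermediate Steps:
b = -486508
R(Y) = -2/9 + √(156 + Y) (R(Y) = -2/9 + √(Y + 156) = -2/9 + √(156 + Y))
(R(394) - 171683)*(162511 + b) = ((-2/9 + √(156 + 394)) - 171683)*(162511 - 486508) = ((-2/9 + √550) - 171683)*(-323997) = ((-2/9 + 5*√22) - 171683)*(-323997) = (-1545149/9 + 5*√22)*(-323997) = 166874546851/3 - 1619985*√22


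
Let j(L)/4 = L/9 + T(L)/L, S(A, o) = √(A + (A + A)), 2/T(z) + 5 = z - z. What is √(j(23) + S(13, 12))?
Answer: √(1208420 + 119025*√39)/345 ≈ 4.0494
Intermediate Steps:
T(z) = -⅖ (T(z) = 2/(-5 + (z - z)) = 2/(-5 + 0) = 2/(-5) = 2*(-⅕) = -⅖)
S(A, o) = √3*√A (S(A, o) = √(A + 2*A) = √(3*A) = √3*√A)
j(L) = -8/(5*L) + 4*L/9 (j(L) = 4*(L/9 - 2/(5*L)) = 4*(-2/(5*L) + L/9) = -8/(5*L) + 4*L/9)
√(j(23) + S(13, 12)) = √((4/45)*(-18 + 5*23²)/23 + √3*√13) = √((4/45)*(1/23)*(-18 + 5*529) + √39) = √((4/45)*(1/23)*(-18 + 2645) + √39) = √((4/45)*(1/23)*2627 + √39) = √(10508/1035 + √39)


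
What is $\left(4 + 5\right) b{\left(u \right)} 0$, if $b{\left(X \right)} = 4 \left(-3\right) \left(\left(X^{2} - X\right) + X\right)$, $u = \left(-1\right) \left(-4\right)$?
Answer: $0$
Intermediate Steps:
$u = 4$
$b{\left(X \right)} = - 12 X^{2}$
$\left(4 + 5\right) b{\left(u \right)} 0 = \left(4 + 5\right) \left(- 12 \cdot 4^{2}\right) 0 = 9 \left(\left(-12\right) 16\right) 0 = 9 \left(-192\right) 0 = \left(-1728\right) 0 = 0$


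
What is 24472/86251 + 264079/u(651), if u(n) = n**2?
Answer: 33148335901/36553260051 ≈ 0.90685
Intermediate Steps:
24472/86251 + 264079/u(651) = 24472/86251 + 264079/(651**2) = 24472*(1/86251) + 264079/423801 = 24472/86251 + 264079*(1/423801) = 24472/86251 + 264079/423801 = 33148335901/36553260051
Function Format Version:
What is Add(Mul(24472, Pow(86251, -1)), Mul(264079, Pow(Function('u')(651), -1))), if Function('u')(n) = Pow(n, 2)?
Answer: Rational(33148335901, 36553260051) ≈ 0.90685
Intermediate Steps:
Add(Mul(24472, Pow(86251, -1)), Mul(264079, Pow(Function('u')(651), -1))) = Add(Mul(24472, Pow(86251, -1)), Mul(264079, Pow(Pow(651, 2), -1))) = Add(Mul(24472, Rational(1, 86251)), Mul(264079, Pow(423801, -1))) = Add(Rational(24472, 86251), Mul(264079, Rational(1, 423801))) = Add(Rational(24472, 86251), Rational(264079, 423801)) = Rational(33148335901, 36553260051)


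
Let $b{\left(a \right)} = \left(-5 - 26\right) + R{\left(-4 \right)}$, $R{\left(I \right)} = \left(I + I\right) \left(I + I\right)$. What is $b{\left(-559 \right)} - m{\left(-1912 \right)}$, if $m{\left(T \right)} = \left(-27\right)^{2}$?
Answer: $-696$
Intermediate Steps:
$R{\left(I \right)} = 4 I^{2}$ ($R{\left(I \right)} = 2 I 2 I = 4 I^{2}$)
$m{\left(T \right)} = 729$
$b{\left(a \right)} = 33$ ($b{\left(a \right)} = \left(-5 - 26\right) + 4 \left(-4\right)^{2} = -31 + 4 \cdot 16 = -31 + 64 = 33$)
$b{\left(-559 \right)} - m{\left(-1912 \right)} = 33 - 729 = -696$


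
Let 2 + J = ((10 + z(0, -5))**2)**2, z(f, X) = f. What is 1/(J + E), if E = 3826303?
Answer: 1/3836301 ≈ 2.6067e-7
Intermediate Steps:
J = 9998 (J = -2 + ((10 + 0)**2)**2 = -2 + (10**2)**2 = -2 + 100**2 = -2 + 10000 = 9998)
1/(J + E) = 1/(9998 + 3826303) = 1/3836301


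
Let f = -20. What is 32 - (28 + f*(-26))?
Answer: -516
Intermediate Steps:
32 - (28 + f*(-26)) = 32 - (28 - 20*(-26)) = 32 - (28 + 520) = 32 - 1*548 = 32 - 548 = -516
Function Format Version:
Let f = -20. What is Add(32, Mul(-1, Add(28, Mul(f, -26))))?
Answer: -516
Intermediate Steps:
Add(32, Mul(-1, Add(28, Mul(f, -26)))) = Add(32, Mul(-1, Add(28, Mul(-20, -26)))) = Add(32, Mul(-1, Add(28, 520))) = Add(32, Mul(-1, 548)) = Add(32, -548) = -516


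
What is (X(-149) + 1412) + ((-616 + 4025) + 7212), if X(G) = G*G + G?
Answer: 34085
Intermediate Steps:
X(G) = G + G² (X(G) = G² + G = G + G²)
(X(-149) + 1412) + ((-616 + 4025) + 7212) = (-149*(1 - 149) + 1412) + ((-616 + 4025) + 7212) = (-149*(-148) + 1412) + (3409 + 7212) = (22052 + 1412) + 10621 = 23464 + 10621 = 34085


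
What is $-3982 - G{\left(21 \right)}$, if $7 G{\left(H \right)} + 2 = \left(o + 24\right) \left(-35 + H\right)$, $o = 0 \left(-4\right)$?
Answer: $- \frac{27536}{7} \approx -3933.7$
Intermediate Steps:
$o = 0$
$G{\left(H \right)} = - \frac{842}{7} + \frac{24 H}{7}$ ($G{\left(H \right)} = - \frac{2}{7} + \frac{\left(0 + 24\right) \left(-35 + H\right)}{7} = - \frac{2}{7} + \frac{24 \left(-35 + H\right)}{7} = - \frac{2}{7} + \frac{-840 + 24 H}{7} = - \frac{2}{7} + \left(-120 + \frac{24 H}{7}\right) = - \frac{842}{7} + \frac{24 H}{7}$)
$-3982 - G{\left(21 \right)} = -3982 - \left(- \frac{842}{7} + \frac{24}{7} \cdot 21\right) = -3982 - \left(- \frac{842}{7} + 72\right) = -3982 - - \frac{338}{7} = -3982 + \frac{338}{7} = - \frac{27536}{7}$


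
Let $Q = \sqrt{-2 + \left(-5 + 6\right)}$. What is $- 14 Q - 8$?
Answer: $-8 - 14 i \approx -8.0 - 14.0 i$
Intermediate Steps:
$Q = i$ ($Q = \sqrt{-2 + 1} = \sqrt{-1} = i \approx 1.0 i$)
$- 14 Q - 8 = - 14 i - 8 = -8 - 14 i$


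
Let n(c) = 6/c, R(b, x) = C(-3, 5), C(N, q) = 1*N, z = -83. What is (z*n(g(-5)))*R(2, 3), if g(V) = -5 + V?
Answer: -747/5 ≈ -149.40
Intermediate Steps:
C(N, q) = N
R(b, x) = -3
(z*n(g(-5)))*R(2, 3) = -498/(-5 - 5)*(-3) = -498/(-10)*(-3) = -498*(-1)/10*(-3) = -83*(-⅗)*(-3) = (249/5)*(-3) = -747/5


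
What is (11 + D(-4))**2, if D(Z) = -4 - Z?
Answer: 121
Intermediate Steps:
(11 + D(-4))**2 = (11 + (-4 - 1*(-4)))**2 = (11 + (-4 + 4))**2 = (11 + 0)**2 = 11**2 = 121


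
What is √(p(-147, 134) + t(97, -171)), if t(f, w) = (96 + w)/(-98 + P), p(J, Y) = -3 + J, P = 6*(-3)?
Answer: 15*I*√2233/58 ≈ 12.221*I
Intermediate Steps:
P = -18
t(f, w) = -24/29 - w/116 (t(f, w) = (96 + w)/(-98 - 18) = (96 + w)/(-116) = (96 + w)*(-1/116) = -24/29 - w/116)
√(p(-147, 134) + t(97, -171)) = √((-3 - 147) + (-24/29 - 1/116*(-171))) = √(-150 + (-24/29 + 171/116)) = √(-150 + 75/116) = √(-17325/116) = 15*I*√2233/58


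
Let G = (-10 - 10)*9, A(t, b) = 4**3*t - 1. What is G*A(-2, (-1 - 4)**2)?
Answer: 23220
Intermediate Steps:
A(t, b) = -1 + 64*t (A(t, b) = 64*t - 1 = -1 + 64*t)
G = -180 (G = -20*9 = -180)
G*A(-2, (-1 - 4)**2) = -180*(-1 + 64*(-2)) = -180*(-1 - 128) = -180*(-129) = 23220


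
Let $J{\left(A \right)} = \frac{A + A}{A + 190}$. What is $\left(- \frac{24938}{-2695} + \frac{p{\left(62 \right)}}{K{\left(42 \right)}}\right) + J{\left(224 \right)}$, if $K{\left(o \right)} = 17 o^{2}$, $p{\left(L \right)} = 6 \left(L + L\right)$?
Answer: $\frac{98254672}{9483705} \approx 10.36$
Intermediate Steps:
$J{\left(A \right)} = \frac{2 A}{190 + A}$
$p{\left(L \right)} = 12 L$ ($p{\left(L \right)} = 6 \cdot 2 L = 12 L$)
$\left(- \frac{24938}{-2695} + \frac{p{\left(62 \right)}}{K{\left(42 \right)}}\right) + J{\left(224 \right)} = \left(- \frac{24938}{-2695} + \frac{12 \cdot 62}{17 \cdot 42^{2}}\right) + 2 \cdot 224 \frac{1}{190 + 224} = \left(\left(-24938\right) \left(- \frac{1}{2695}\right) + \frac{744}{17 \cdot 1764}\right) + 2 \cdot 224 \cdot \frac{1}{414} = \left(\frac{24938}{2695} + \frac{744}{29988}\right) + 2 \cdot 224 \cdot \frac{1}{414} = \left(\frac{24938}{2695} + 744 \cdot \frac{1}{29988}\right) + \frac{224}{207} = \left(\frac{24938}{2695} + \frac{62}{2499}\right) + \frac{224}{207} = \frac{1275248}{137445} + \frac{224}{207} = \frac{98254672}{9483705}$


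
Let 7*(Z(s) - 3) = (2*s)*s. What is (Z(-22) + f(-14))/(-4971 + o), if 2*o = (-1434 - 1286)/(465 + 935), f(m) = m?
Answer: -4455/174019 ≈ -0.025601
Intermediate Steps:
Z(s) = 3 + 2*s²/7 (Z(s) = 3 + ((2*s)*s)/7 = 3 + (2*s²)/7 = 3 + 2*s²/7)
o = -34/35 (o = ((-1434 - 1286)/(465 + 935))/2 = (-2720/1400)/2 = (-2720*1/1400)/2 = (½)*(-68/35) = -34/35 ≈ -0.97143)
(Z(-22) + f(-14))/(-4971 + o) = ((3 + (2/7)*(-22)²) - 14)/(-4971 - 34/35) = ((3 + (2/7)*484) - 14)/(-174019/35) = ((3 + 968/7) - 14)*(-35/174019) = (989/7 - 14)*(-35/174019) = (891/7)*(-35/174019) = -4455/174019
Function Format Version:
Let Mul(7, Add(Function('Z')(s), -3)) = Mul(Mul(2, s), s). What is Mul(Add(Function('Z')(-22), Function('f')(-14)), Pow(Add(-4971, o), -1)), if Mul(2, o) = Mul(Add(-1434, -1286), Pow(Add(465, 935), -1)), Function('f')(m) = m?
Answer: Rational(-4455, 174019) ≈ -0.025601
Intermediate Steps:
Function('Z')(s) = Add(3, Mul(Rational(2, 7), Pow(s, 2))) (Function('Z')(s) = Add(3, Mul(Rational(1, 7), Mul(Mul(2, s), s))) = Add(3, Mul(Rational(1, 7), Mul(2, Pow(s, 2)))) = Add(3, Mul(Rational(2, 7), Pow(s, 2))))
o = Rational(-34, 35) (o = Mul(Rational(1, 2), Mul(Add(-1434, -1286), Pow(Add(465, 935), -1))) = Mul(Rational(1, 2), Mul(-2720, Pow(1400, -1))) = Mul(Rational(1, 2), Mul(-2720, Rational(1, 1400))) = Mul(Rational(1, 2), Rational(-68, 35)) = Rational(-34, 35) ≈ -0.97143)
Mul(Add(Function('Z')(-22), Function('f')(-14)), Pow(Add(-4971, o), -1)) = Mul(Add(Add(3, Mul(Rational(2, 7), Pow(-22, 2))), -14), Pow(Add(-4971, Rational(-34, 35)), -1)) = Mul(Add(Add(3, Mul(Rational(2, 7), 484)), -14), Pow(Rational(-174019, 35), -1)) = Mul(Add(Add(3, Rational(968, 7)), -14), Rational(-35, 174019)) = Mul(Add(Rational(989, 7), -14), Rational(-35, 174019)) = Mul(Rational(891, 7), Rational(-35, 174019)) = Rational(-4455, 174019)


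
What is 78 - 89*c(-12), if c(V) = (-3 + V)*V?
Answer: -15942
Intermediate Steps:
c(V) = V*(-3 + V)
78 - 89*c(-12) = 78 - (-1068)*(-3 - 12) = 78 - (-1068)*(-15) = 78 - 89*180 = 78 - 16020 = -15942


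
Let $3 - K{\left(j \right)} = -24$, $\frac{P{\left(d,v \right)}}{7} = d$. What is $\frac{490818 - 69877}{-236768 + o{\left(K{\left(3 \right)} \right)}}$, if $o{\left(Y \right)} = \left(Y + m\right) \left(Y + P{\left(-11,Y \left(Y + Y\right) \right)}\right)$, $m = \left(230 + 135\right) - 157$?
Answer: $- \frac{420941}{248518} \approx -1.6938$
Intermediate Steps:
$P{\left(d,v \right)} = 7 d$
$K{\left(j \right)} = 27$ ($K{\left(j \right)} = 3 - -24 = 3 + 24 = 27$)
$m = 208$ ($m = 365 - 157 = 208$)
$o{\left(Y \right)} = \left(-77 + Y\right) \left(208 + Y\right)$ ($o{\left(Y \right)} = \left(Y + 208\right) \left(Y + 7 \left(-11\right)\right) = \left(208 + Y\right) \left(Y - 77\right) = \left(208 + Y\right) \left(-77 + Y\right) = \left(-77 + Y\right) \left(208 + Y\right)$)
$\frac{490818 - 69877}{-236768 + o{\left(K{\left(3 \right)} \right)}} = \frac{490818 - 69877}{-236768 + \left(-16016 + 27^{2} + 131 \cdot 27\right)} = \frac{420941}{-236768 + \left(-16016 + 729 + 3537\right)} = \frac{420941}{-236768 - 11750} = \frac{420941}{-248518} = 420941 \left(- \frac{1}{248518}\right) = - \frac{420941}{248518}$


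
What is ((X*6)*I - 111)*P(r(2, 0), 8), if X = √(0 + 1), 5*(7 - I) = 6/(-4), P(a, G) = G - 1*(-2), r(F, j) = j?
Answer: -672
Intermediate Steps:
P(a, G) = 2 + G (P(a, G) = G + 2 = 2 + G)
I = 73/10 (I = 7 - 6/(5*(-4)) = 7 - 6*(-1)/(5*4) = 7 - ⅕*(-3/2) = 7 + 3/10 = 73/10 ≈ 7.3000)
X = 1 (X = √1 = 1)
((X*6)*I - 111)*P(r(2, 0), 8) = ((1*6)*(73/10) - 111)*(2 + 8) = (6*(73/10) - 111)*10 = (219/5 - 111)*10 = -336/5*10 = -672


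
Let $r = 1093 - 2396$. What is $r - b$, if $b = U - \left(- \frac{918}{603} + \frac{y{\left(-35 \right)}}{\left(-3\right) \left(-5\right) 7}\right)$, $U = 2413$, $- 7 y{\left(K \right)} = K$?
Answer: $- \frac{5230487}{1407} \approx -3717.5$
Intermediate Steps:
$y{\left(K \right)} = - \frac{K}{7}$
$r = -1303$ ($r = 1093 - 2396 = -1303$)
$b = \frac{3397166}{1407}$ ($b = 2413 - \left(- \frac{918}{603} + \frac{\left(- \frac{1}{7}\right) \left(-35\right)}{\left(-3\right) \left(-5\right) 7}\right) = 2413 - \left(\left(-918\right) \frac{1}{603} + \frac{5}{15 \cdot 7}\right) = 2413 - \left(- \frac{102}{67} + \frac{5}{105}\right) = 2413 - \left(- \frac{102}{67} + 5 \cdot \frac{1}{105}\right) = 2413 - \left(- \frac{102}{67} + \frac{1}{21}\right) = 2413 - - \frac{2075}{1407} = 2413 + \frac{2075}{1407} = \frac{3397166}{1407} \approx 2414.5$)
$r - b = -1303 - \frac{3397166}{1407} = - \frac{5230487}{1407}$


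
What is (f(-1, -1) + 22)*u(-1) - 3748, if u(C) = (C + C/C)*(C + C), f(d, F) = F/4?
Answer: -3748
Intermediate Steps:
f(d, F) = F/4 (f(d, F) = F*(¼) = F/4)
u(C) = 2*C*(1 + C) (u(C) = (C + 1)*(2*C) = (1 + C)*(2*C) = 2*C*(1 + C))
(f(-1, -1) + 22)*u(-1) - 3748 = ((¼)*(-1) + 22)*(2*(-1)*(1 - 1)) - 3748 = (-¼ + 22)*(2*(-1)*0) - 3748 = (87/4)*0 - 3748 = 0 - 3748 = -3748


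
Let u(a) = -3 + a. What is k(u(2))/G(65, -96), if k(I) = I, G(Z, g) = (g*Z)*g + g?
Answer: -1/598944 ≈ -1.6696e-6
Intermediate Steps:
G(Z, g) = g + Z*g² (G(Z, g) = (Z*g)*g + g = Z*g² + g = g + Z*g²)
k(u(2))/G(65, -96) = (-3 + 2)/((-96*(1 + 65*(-96)))) = -1/((-96*(1 - 6240))) = -1/((-96*(-6239))) = -1/598944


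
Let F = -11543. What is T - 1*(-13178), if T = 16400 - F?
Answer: 41121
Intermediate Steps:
T = 27943 (T = 16400 - 1*(-11543) = 16400 + 11543 = 27943)
T - 1*(-13178) = 27943 - 1*(-13178) = 27943 + 13178 = 41121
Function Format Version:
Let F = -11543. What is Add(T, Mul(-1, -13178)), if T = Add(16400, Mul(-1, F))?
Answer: 41121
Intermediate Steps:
T = 27943 (T = Add(16400, Mul(-1, -11543)) = Add(16400, 11543) = 27943)
Add(T, Mul(-1, -13178)) = Add(27943, Mul(-1, -13178)) = Add(27943, 13178) = 41121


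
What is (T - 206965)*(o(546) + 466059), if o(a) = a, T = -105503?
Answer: -145799131140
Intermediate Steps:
(T - 206965)*(o(546) + 466059) = (-105503 - 206965)*(546 + 466059) = -312468*466605 = -145799131140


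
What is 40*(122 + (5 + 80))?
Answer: 8280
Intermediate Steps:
40*(122 + (5 + 80)) = 40*(122 + 85) = 40*207 = 8280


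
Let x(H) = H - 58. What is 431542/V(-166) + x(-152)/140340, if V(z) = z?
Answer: -1009377319/388274 ≈ -2599.7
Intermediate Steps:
x(H) = -58 + H
431542/V(-166) + x(-152)/140340 = 431542/(-166) + (-58 - 152)/140340 = 431542*(-1/166) - 210*1/140340 = -215771/83 - 7/4678 = -1009377319/388274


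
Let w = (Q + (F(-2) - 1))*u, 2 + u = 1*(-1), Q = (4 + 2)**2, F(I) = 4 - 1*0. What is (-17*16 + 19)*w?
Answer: 29601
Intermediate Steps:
F(I) = 4 (F(I) = 4 + 0 = 4)
Q = 36 (Q = 6**2 = 36)
u = -3 (u = -2 + 1*(-1) = -2 - 1 = -3)
w = -117 (w = (36 + (4 - 1))*(-3) = (36 + 3)*(-3) = 39*(-3) = -117)
(-17*16 + 19)*w = (-17*16 + 19)*(-117) = (-272 + 19)*(-117) = -253*(-117) = 29601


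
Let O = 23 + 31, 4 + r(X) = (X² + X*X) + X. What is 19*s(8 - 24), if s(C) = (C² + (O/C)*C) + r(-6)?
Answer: 7068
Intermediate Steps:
r(X) = -4 + X + 2*X² (r(X) = -4 + ((X² + X*X) + X) = -4 + ((X² + X²) + X) = -4 + (2*X² + X) = -4 + (X + 2*X²) = -4 + X + 2*X²)
O = 54
s(C) = 116 + C² (s(C) = (C² + (54/C)*C) + (-4 - 6 + 2*(-6)²) = (C² + 54) + (-4 - 6 + 2*36) = (54 + C²) + (-4 - 6 + 72) = (54 + C²) + 62 = 116 + C²)
19*s(8 - 24) = 19*(116 + (8 - 24)²) = 19*(116 + (-16)²) = 19*(116 + 256) = 19*372 = 7068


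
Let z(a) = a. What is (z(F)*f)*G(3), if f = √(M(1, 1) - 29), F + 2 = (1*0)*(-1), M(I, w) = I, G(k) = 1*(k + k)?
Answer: -24*I*√7 ≈ -63.498*I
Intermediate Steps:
G(k) = 2*k (G(k) = 1*(2*k) = 2*k)
F = -2 (F = -2 + (1*0)*(-1) = -2 + 0*(-1) = -2 + 0 = -2)
f = 2*I*√7 (f = √(1 - 29) = √(-28) = 2*I*√7 ≈ 5.2915*I)
(z(F)*f)*G(3) = (-4*I*√7)*(2*3) = -4*I*√7*6 = -24*I*√7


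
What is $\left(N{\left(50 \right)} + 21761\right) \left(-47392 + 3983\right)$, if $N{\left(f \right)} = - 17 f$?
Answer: $-907725599$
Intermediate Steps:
$\left(N{\left(50 \right)} + 21761\right) \left(-47392 + 3983\right) = \left(\left(-17\right) 50 + 21761\right) \left(-47392 + 3983\right) = \left(-850 + 21761\right) \left(-43409\right) = 20911 \left(-43409\right) = -907725599$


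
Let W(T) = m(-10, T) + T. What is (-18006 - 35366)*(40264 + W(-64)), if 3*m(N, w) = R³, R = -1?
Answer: -6436609828/3 ≈ -2.1455e+9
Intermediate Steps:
m(N, w) = -⅓ (m(N, w) = (⅓)*(-1)³ = (⅓)*(-1) = -⅓)
W(T) = -⅓ + T
(-18006 - 35366)*(40264 + W(-64)) = (-18006 - 35366)*(40264 + (-⅓ - 64)) = -53372*(40264 - 193/3) = -53372*120599/3 = -6436609828/3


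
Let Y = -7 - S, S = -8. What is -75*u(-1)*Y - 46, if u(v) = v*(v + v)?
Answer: -196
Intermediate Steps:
u(v) = 2*v² (u(v) = v*(2*v) = 2*v²)
Y = 1 (Y = -7 - 1*(-8) = -7 + 8 = 1)
-75*u(-1)*Y - 46 = -75*2*(-1)² - 46 = -75*2*1 - 46 = -150 - 46 = -196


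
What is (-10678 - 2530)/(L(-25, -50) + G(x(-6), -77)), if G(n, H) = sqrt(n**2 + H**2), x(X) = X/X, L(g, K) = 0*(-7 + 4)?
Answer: -6604*sqrt(5930)/2965 ≈ -171.52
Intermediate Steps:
L(g, K) = 0 (L(g, K) = 0*(-3) = 0)
x(X) = 1
G(n, H) = sqrt(H**2 + n**2)
(-10678 - 2530)/(L(-25, -50) + G(x(-6), -77)) = (-10678 - 2530)/(0 + sqrt((-77)**2 + 1**2)) = -13208/(0 + sqrt(5929 + 1)) = -13208/(0 + sqrt(5930)) = -13208*sqrt(5930)/5930 = -6604*sqrt(5930)/2965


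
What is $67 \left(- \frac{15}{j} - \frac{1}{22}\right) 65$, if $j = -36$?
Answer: $\frac{213395}{132} \approx 1616.6$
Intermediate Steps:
$67 \left(- \frac{15}{j} - \frac{1}{22}\right) 65 = 67 \left(- \frac{15}{-36} - \frac{1}{22}\right) 65 = 67 \left(\left(-15\right) \left(- \frac{1}{36}\right) - \frac{1}{22}\right) 65 = 67 \left(\frac{5}{12} - \frac{1}{22}\right) 65 = 67 \cdot \frac{49}{132} \cdot 65 = \frac{3283}{132} \cdot 65 = \frac{213395}{132}$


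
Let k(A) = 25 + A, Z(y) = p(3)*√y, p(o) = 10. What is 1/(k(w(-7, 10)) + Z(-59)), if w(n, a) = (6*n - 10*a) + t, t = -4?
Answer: -121/20541 - 10*I*√59/20541 ≈ -0.0058907 - 0.0037394*I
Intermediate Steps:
w(n, a) = -4 - 10*a + 6*n (w(n, a) = (6*n - 10*a) - 4 = (-10*a + 6*n) - 4 = -4 - 10*a + 6*n)
Z(y) = 10*√y
1/(k(w(-7, 10)) + Z(-59)) = 1/((25 + (-4 - 10*10 + 6*(-7))) + 10*√(-59)) = 1/((25 + (-4 - 100 - 42)) + 10*(I*√59)) = 1/((25 - 146) + 10*I*√59) = 1/(-121 + 10*I*√59)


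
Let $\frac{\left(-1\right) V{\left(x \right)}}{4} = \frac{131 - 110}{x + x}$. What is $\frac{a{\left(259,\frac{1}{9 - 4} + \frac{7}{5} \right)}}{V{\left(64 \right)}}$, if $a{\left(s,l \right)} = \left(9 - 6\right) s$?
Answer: $-1184$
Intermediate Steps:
$a{\left(s,l \right)} = 3 s$
$V{\left(x \right)} = - \frac{42}{x}$ ($V{\left(x \right)} = - 4 \frac{131 - 110}{x + x} = - 4 \frac{21}{2 x} = - \frac{42}{x}$)
$\frac{a{\left(259,\frac{1}{9 - 4} + \frac{7}{5} \right)}}{V{\left(64 \right)}} = \frac{3 \cdot 259}{\left(-42\right) \frac{1}{64}} = \frac{777}{\left(-42\right) \frac{1}{64}} = \frac{777}{- \frac{21}{32}} = 777 \left(- \frac{32}{21}\right) = -1184$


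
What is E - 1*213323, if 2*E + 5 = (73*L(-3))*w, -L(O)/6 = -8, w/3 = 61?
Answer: 214581/2 ≈ 1.0729e+5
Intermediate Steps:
w = 183 (w = 3*61 = 183)
L(O) = 48 (L(O) = -6*(-8) = 48)
E = 641227/2 (E = -5/2 + ((73*48)*183)/2 = -5/2 + (3504*183)/2 = -5/2 + (½)*641232 = -5/2 + 320616 = 641227/2 ≈ 3.2061e+5)
E - 1*213323 = 641227/2 - 1*213323 = 641227/2 - 213323 = 214581/2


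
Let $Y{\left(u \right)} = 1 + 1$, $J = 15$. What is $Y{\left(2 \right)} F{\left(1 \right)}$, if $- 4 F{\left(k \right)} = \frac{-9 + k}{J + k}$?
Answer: $\frac{1}{4} \approx 0.25$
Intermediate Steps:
$F{\left(k \right)} = - \frac{-9 + k}{4 \left(15 + k\right)}$ ($F{\left(k \right)} = - \frac{\left(-9 + k\right) \frac{1}{15 + k}}{4} = - \frac{\frac{1}{15 + k} \left(-9 + k\right)}{4} = - \frac{-9 + k}{4 \left(15 + k\right)}$)
$Y{\left(u \right)} = 2$
$Y{\left(2 \right)} F{\left(1 \right)} = 2 \frac{9 - 1}{4 \left(15 + 1\right)} = 2 \frac{9 - 1}{4 \cdot 16} = 2 \cdot \frac{1}{4} \cdot \frac{1}{16} \cdot 8 = 2 \cdot \frac{1}{8} = \frac{1}{4}$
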